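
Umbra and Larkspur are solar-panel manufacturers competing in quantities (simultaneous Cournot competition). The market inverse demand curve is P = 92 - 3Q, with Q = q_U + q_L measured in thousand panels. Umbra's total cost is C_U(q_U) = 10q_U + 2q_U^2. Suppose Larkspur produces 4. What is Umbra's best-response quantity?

With the rival's output fixed at 4, Umbra's profit is π_U = (92 - 3·4 - 3q_U)q_U - (10q_U + 2q_U²) = (80 - 3q_U)q_U - (10q_U + 2q_U²).
∂π_U/∂q_U = 70 - 10q_U = 0, so q_U = 7.

7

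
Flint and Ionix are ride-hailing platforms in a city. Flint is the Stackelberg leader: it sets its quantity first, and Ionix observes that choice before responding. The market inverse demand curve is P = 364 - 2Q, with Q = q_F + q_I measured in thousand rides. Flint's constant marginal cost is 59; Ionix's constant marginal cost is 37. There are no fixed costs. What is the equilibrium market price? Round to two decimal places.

129.75

Solve by backward induction. Given q_F, the follower Ionix maximises π_I = (364 - 2q_F - 2q_I)q_I - 37q_I.
∂π_I/∂q_I = 327 - 2q_F - 4q_I = 0 gives the reaction function q_I = (327 - 2q_F)/4.
The leader anticipates this reaction. Substituting into P = 364 - 2Q gives P = 401/2 - q_F, so π_F = (401/2 - q_F)q_F - 59q_F.
The leader's first-order condition 283/2 - 2q_F = 0 yields q_F = 283/4.
Then q_I = (327 - 2·(283/4))/4 = 371/8.
Total output Q = 937/8, so price P = 364 - 2·(937/8) = 519/4.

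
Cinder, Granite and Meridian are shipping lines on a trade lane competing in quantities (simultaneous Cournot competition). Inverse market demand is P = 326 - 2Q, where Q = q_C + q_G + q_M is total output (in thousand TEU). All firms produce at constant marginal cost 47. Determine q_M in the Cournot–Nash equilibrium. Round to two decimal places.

A representative firm's profit is π_i = q_i(326 - 2Q) - 47q_i.
Setting ∂π_i/∂q_i = 0 with rivals' quantities fixed: 279 - 4q_i - 2·Σ_{j≠i} q_j = 0.
With identical firms every q_j equals q_i, so Σ_{j≠i} q_j = 2q_i and 279 = 8q_i, giving q_i = 279/8.

34.88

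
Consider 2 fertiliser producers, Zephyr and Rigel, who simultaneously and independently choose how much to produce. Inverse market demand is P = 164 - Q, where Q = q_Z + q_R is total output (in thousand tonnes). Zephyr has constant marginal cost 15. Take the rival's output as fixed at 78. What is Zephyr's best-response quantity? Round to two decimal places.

35.50

With the rival's output fixed at 78, Zephyr's profit is π_Z = (164 - 78 - q_Z)q_Z - (15q_Z) = (86 - q_Z)q_Z - (15q_Z).
∂π_Z/∂q_Z = 71 - 2q_Z = 0, so q_Z = 71/2.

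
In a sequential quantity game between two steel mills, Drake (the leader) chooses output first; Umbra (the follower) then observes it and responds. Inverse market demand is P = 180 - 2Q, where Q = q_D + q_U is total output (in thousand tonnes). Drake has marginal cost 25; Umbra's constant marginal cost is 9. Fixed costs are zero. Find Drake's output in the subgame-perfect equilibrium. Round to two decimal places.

The follower Umbra best-responds to any q_D: π_U = (180 - 2Q)q_U - 9q_U.
Setting the follower's marginal profit to zero, 171 - 2q_D - 4q_U = 0, i.e. q_U = (171 - 2q_D)/4.
The leader anticipates this reaction. Substituting into P = 180 - 2Q gives P = 189/2 - q_D, so π_D = (189/2 - q_D)q_D - 25q_D.
Maximising: ∂π_D/∂q_D = 139/2 - 2q_D = 0, giving q_D = 139/4.
Then q_U = (171 - 2·(139/4))/4 = 203/8.

34.75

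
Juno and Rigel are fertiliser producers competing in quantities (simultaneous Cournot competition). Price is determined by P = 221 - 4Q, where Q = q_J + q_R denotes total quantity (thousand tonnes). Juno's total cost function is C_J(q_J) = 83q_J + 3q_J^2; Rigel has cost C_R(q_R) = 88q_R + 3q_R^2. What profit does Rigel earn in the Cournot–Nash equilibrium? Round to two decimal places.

370.76

Juno's profit: π_J = (221 - 4Q)q_J - (83q_J + 3q_J²). Setting ∂π_J/∂q_J = 0: 138 - 14q_J - 4(q_R) = 0.
Rigel's profit: π_R = (221 - 4Q)q_R - (88q_R + 3q_R²). Setting ∂π_R/∂q_R = 0: 133 - 14q_R - 4(q_J) = 0.
Rearranging gives the reaction functions q_J = (138 - 4q_R)/14 and q_R = (133 - 4q_J)/14.
Solving the pair: q_J = 70/9, q_R = 131/18.
Price P = 221 - 4·(271/18) = 1447/9.
Rigel's profit: (1447/9)·(131/18) - 88·(131/18) - 3(131/18)² = 370.7623.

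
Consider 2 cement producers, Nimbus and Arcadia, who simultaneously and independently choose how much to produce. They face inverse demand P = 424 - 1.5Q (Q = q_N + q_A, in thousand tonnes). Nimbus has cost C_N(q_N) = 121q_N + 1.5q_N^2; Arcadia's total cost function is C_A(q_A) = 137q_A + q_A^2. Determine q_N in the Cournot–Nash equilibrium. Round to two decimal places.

Nimbus's profit: π_N = (424 - 1.5Q)q_N - (121q_N + (3/2)q_N²). Setting ∂π_N/∂q_N = 0: 303 - 6q_N - (3/2)(q_A) = 0.
Arcadia's first-order condition: 287 - 5q_A - (3/2)(q_N) = 0.
Rearranging gives the reaction functions q_N = (303 - (3/2)q_A)/6 and q_A = (287 - (3/2)q_N)/5.
Solving the pair: q_N = 1446/37, q_A = 1690/37.

39.08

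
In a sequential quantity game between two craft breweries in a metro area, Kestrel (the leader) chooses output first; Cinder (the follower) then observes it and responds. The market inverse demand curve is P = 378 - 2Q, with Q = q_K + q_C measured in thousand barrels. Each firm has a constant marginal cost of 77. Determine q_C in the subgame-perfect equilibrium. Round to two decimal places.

The follower Cinder best-responds to any q_K: π_C = (378 - 2Q)q_C - 77q_C.
∂π_C/∂q_C = 301 - 2q_K - 4q_C = 0 gives the reaction function q_C = (301 - 2q_K)/4.
The leader anticipates this reaction. Substituting into P = 378 - 2Q gives P = 455/2 - q_K, so π_K = (455/2 - q_K)q_K - 77q_K.
Maximising: ∂π_K/∂q_K = 301/2 - 2q_K = 0, giving q_K = 301/4.
Then q_C = (301 - 2·(301/4))/4 = 301/8.

37.63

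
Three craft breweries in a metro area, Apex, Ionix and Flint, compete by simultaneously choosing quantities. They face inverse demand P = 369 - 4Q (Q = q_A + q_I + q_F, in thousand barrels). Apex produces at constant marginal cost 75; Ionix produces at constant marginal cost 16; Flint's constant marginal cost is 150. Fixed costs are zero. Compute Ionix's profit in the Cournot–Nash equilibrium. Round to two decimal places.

4658.06

Apex's profit: π_A = (369 - 4Q)q_A - (75q_A). Setting ∂π_A/∂q_A = 0: 294 - 8q_A - 4(q_I + q_F) = 0.
Ionix's first-order condition: 353 - 8q_I - 4(q_A + q_F) = 0.
Flint's first-order condition: 219 - 8q_F - 4(q_A + q_I) = 0.
Adding the 3 first-order conditions: 866 − 16Q = 0, so Q = 433/8.
Back-substituting: q_A = (294 − 433/2)/4 = 155/8, q_I = (353 − 433/2)/4 = 273/8, q_F = (219 − 433/2)/4 = 5/8.
Price P = 369 - 4·(433/8) = 305/2.
Ionix's profit: (305/2 - 16)·(273/8) = 4658.0625.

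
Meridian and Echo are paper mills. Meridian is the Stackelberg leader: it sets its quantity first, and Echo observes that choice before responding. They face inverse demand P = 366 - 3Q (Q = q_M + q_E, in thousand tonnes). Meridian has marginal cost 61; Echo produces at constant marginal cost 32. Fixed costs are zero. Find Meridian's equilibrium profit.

The follower Echo best-responds to any q_M: π_E = (366 - 3Q)q_E - 32q_E.
Follower FOC: 334 - 3q_M - 6q_E = 0, so q_E(q_M) = (334 - 3q_M)/6.
Meridian substitutes q_E(q_M) into its own profit: π_M = q_M(366 - 3q_M - (334 - 3q_M)/2) - 61q_M = (199 - (3/2)q_M)q_M - 61q_M.
The leader's first-order condition 138 - 3q_M = 0 yields q_M = 46.
Then q_E = (334 - 3·46)/6 = 98/3.
Price P = 366 - 3·(236/3) = 130.
Meridian's profit: (130 - 61)·46 = 3174.

3174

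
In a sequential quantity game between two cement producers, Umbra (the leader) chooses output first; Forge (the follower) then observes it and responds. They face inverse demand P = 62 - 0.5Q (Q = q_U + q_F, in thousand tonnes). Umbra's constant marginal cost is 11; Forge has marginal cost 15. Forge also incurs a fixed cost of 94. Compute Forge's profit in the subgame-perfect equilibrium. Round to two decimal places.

The follower Forge best-responds to any q_U: π_F = (62 - 0.5Q)q_F - 15q_F.
∂π_F/∂q_F = 47 - (1/2)q_U - q_F = 0 gives the reaction function q_F = (47 - (1/2)q_U).
Umbra substitutes q_F(q_U) into its own profit: π_U = q_U(62 - (1/2)q_U - (47 - (1/2)q_U)/2) - 11q_U = (77/2 - (1/4)q_U)q_U - 11q_U.
Leader FOC: 55/2 - (1/2)q_U = 0, so q_U = 55.
Then q_F = (47 - (1/2)·55) = 39/2.
Price P = 62 - (1/2)·(149/2) = 99/4.
Forge's profit: (99/4 - 15)·(39/2) - 94 = 769/8.

96.13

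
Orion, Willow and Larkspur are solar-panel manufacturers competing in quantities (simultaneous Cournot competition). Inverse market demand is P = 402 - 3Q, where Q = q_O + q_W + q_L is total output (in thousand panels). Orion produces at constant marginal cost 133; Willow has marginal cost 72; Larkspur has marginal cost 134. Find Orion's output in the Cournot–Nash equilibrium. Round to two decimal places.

17.42

Orion's profit: π_O = (402 - 3Q)q_O - (133q_O). Setting ∂π_O/∂q_O = 0: 269 - 6q_O - 3(q_W + q_L) = 0.
Willow's profit: π_W = (402 - 3Q)q_W - (72q_W). Setting ∂π_W/∂q_W = 0: 330 - 6q_W - 3(q_O + q_L) = 0.
Larkspur's profit: π_L = (402 - 3Q)q_L - (134q_L). Setting ∂π_L/∂q_L = 0: 268 - 6q_L - 3(q_O + q_W) = 0.
Adding the 3 conditions: 867 − 6Q − 6Q = 0, i.e. Q = 289/4.
Back-substituting: q_O = (269 − 867/4)/3 = 209/12, q_W = (330 − 867/4)/3 = 151/4, q_L = (268 − 867/4)/3 = 205/12.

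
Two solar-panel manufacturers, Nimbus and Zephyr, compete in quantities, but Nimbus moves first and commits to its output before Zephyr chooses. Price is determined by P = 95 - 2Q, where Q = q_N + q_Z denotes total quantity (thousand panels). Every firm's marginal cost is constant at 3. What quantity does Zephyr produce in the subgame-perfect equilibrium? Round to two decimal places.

11.50

Solve by backward induction. Given q_N, the follower Zephyr maximises π_Z = (95 - 2q_N - 2q_Z)q_Z - 3q_Z.
∂π_Z/∂q_Z = 92 - 2q_N - 4q_Z = 0 gives the reaction function q_Z = (92 - 2q_N)/4.
Nimbus substitutes q_Z(q_N) into its own profit: π_N = q_N(95 - 2q_N - (92 - 2q_N)/2) - 3q_N = (49 - q_N)q_N - 3q_N.
The leader's first-order condition 46 - 2q_N = 0 yields q_N = 23.
Then q_Z = (92 - 2·23)/4 = 23/2.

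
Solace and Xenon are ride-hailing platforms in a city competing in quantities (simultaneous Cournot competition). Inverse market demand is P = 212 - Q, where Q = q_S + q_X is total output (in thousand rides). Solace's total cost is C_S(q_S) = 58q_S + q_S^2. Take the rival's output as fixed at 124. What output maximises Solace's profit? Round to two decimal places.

7.50

With the rival's output fixed at 124, Solace's profit is π_S = (212 - 124 - q_S)q_S - (58q_S + q_S²) = (88 - q_S)q_S - (58q_S + q_S²).
∂π_S/∂q_S = 30 - 4q_S = 0, so q_S = 15/2.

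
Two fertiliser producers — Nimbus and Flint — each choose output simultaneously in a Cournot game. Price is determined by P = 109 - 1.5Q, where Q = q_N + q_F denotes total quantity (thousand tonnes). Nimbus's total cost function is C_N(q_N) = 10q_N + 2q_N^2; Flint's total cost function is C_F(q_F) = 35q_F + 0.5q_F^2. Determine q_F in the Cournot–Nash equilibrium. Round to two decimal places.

Nimbus's profit: π_N = (109 - 1.5Q)q_N - (10q_N + 2q_N²). Setting ∂π_N/∂q_N = 0: 99 - 7q_N - (3/2)(q_F) = 0.
Flint's profit: π_F = (109 - 1.5Q)q_F - (35q_F + (1/2)q_F²). Setting ∂π_F/∂q_F = 0: 74 - 4q_F - (3/2)(q_N) = 0.
Rearranging gives the reaction functions q_N = (99 - (3/2)q_F)/7 and q_F = (74 - (3/2)q_N)/4.
Solving the pair: q_N = 1140/103, q_F = 1478/103.

14.35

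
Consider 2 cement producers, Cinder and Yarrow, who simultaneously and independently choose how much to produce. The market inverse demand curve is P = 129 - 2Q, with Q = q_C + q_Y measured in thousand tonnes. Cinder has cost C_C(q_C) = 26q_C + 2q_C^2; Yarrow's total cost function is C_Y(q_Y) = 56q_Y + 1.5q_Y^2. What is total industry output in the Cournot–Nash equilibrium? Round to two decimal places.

18.33

Cinder's profit: π_C = (129 - 2Q)q_C - (26q_C + 2q_C²). Setting ∂π_C/∂q_C = 0: 103 - 8q_C - 2(q_Y) = 0.
Yarrow's profit: π_Y = (129 - 2Q)q_Y - (56q_Y + (3/2)q_Y²). Setting ∂π_Y/∂q_Y = 0: 73 - 7q_Y - 2(q_C) = 0.
So q_C = (103 - 2q_Y)/8 and q_Y = (73 - 2q_C)/7.
Substituting one into the other gives q_C = 575/52 and q_Y = 189/26.
Total output Q = 575/52 + 189/26 = 953/52.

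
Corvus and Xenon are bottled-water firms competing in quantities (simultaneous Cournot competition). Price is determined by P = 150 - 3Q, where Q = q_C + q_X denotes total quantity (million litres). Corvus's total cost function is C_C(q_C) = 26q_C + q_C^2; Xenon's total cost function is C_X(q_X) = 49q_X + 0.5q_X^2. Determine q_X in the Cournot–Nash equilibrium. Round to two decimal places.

9.28

Corvus's profit: π_C = (150 - 3Q)q_C - (26q_C + q_C²). Setting ∂π_C/∂q_C = 0: 124 - 8q_C - 3(q_X) = 0.
Xenon's profit: π_X = (150 - 3Q)q_X - (49q_X + (1/2)q_X²). Setting ∂π_X/∂q_X = 0: 101 - 7q_X - 3(q_C) = 0.
So q_C = (124 - 3q_X)/8 and q_X = (101 - 3q_C)/7.
Solving the pair: q_C = 565/47, q_X = 436/47.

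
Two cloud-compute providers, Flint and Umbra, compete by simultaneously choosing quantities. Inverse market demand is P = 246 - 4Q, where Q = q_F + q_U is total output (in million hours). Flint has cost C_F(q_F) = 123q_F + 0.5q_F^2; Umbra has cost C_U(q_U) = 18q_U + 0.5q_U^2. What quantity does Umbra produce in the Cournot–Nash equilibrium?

Flint's profit: π_F = (246 - 4Q)q_F - (123q_F + (1/2)q_F²). Setting ∂π_F/∂q_F = 0: 123 - 9q_F - 4(q_U) = 0.
Umbra's profit: π_U = (246 - 4Q)q_U - (18q_U + (1/2)q_U²). Setting ∂π_U/∂q_U = 0: 228 - 9q_U - 4(q_F) = 0.
Best responses: q_F = (123 - 4q_U)/9, q_U = (228 - 4q_F)/9.
Solving the pair: q_F = 3, q_U = 24.

24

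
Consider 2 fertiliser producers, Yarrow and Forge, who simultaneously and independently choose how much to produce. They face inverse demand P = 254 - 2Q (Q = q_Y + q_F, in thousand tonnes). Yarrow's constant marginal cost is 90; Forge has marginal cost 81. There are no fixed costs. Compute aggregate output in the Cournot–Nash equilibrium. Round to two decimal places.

56.17

Yarrow's profit: π_Y = (254 - 2Q)q_Y - (90q_Y). Setting ∂π_Y/∂q_Y = 0: 164 - 4q_Y - 2(q_F) = 0.
Forge's profit: π_F = (254 - 2Q)q_F - (81q_F). Setting ∂π_F/∂q_F = 0: 173 - 4q_F - 2(q_Y) = 0.
Rearranging gives the reaction functions q_Y = (164 - 2q_F)/4 and q_F = (173 - 2q_Y)/4.
Substituting one into the other gives q_Y = 155/6 and q_F = 91/3.
Total output Q = 155/6 + 91/3 = 337/6.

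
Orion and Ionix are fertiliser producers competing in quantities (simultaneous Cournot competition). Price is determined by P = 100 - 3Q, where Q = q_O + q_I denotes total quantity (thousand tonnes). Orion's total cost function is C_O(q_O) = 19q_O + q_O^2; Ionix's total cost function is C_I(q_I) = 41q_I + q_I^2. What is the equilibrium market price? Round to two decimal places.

61.82

Orion's profit: π_O = (100 - 3Q)q_O - (19q_O + q_O²). Setting ∂π_O/∂q_O = 0: 81 - 8q_O - 3(q_I) = 0.
Ionix's first-order condition: 59 - 8q_I - 3(q_O) = 0.
Best responses: q_O = (81 - 3q_I)/8, q_I = (59 - 3q_O)/8.
Solving the pair: q_O = 471/55, q_I = 229/55.
Total output Q = 140/11, so price P = 100 - 3·(140/11) = 680/11.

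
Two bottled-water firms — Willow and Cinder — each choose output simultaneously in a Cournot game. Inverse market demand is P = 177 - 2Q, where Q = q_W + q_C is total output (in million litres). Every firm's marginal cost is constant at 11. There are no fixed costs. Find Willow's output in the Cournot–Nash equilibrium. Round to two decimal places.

27.67

A representative firm's profit is π_i = q_i(177 - 2Q) - 11q_i.
First-order condition (treating rivals' output as given): 166 - 4q_i - 2q_j = 0.
By symmetry each firm produces the same amount; substituting q_j = q_i yields q_i = 166/6 = 83/3.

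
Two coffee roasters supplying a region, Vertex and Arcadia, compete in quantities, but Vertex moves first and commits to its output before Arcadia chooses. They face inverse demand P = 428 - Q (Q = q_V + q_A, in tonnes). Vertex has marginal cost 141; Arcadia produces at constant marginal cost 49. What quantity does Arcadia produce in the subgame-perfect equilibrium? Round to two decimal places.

Solve by backward induction. Given q_V, the follower Arcadia maximises π_A = (428 - q_V - q_A)q_A - 49q_A.
Setting the follower's marginal profit to zero, 379 - q_V - 2q_A = 0, i.e. q_A = (379 - q_V)/2.
Vertex substitutes q_A(q_V) into its own profit: π_V = q_V(428 - q_V - (379 - q_V)/2) - 141q_V = (477/2 - (1/2)q_V)q_V - 141q_V.
The leader's first-order condition 195/2 - q_V = 0 yields q_V = 195/2.
Then q_A = (379 - 195/2)/2 = 563/4.

140.75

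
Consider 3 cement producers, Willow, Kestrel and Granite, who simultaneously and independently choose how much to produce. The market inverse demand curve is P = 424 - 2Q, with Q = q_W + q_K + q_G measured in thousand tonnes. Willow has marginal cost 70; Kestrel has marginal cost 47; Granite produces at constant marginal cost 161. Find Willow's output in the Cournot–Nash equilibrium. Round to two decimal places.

Willow's profit: π_W = (424 - 2Q)q_W - (70q_W). Setting ∂π_W/∂q_W = 0: 354 - 4q_W - 2(q_K + q_G) = 0.
Kestrel's profit: π_K = (424 - 2Q)q_K - (47q_K). Setting ∂π_K/∂q_K = 0: 377 - 4q_K - 2(q_W + q_G) = 0.
Granite's profit: π_G = (424 - 2Q)q_G - (161q_G). Setting ∂π_G/∂q_G = 0: 263 - 4q_G - 2(q_W + q_K) = 0.
Adding the 3 first-order conditions: 994 − 8Q = 0, so Q = 497/4.
Back-substituting: q_W = (354 − 497/2)/2 = 211/4, q_K = (377 − 497/2)/2 = 257/4, q_G = (263 − 497/2)/2 = 29/4.

52.75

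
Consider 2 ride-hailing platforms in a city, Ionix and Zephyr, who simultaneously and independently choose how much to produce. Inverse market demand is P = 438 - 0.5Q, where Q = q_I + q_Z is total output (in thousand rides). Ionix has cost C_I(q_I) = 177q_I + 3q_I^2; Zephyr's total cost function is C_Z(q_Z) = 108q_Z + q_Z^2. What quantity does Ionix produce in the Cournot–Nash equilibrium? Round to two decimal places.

29.78

Ionix's profit: π_I = (438 - 0.5Q)q_I - (177q_I + 3q_I²). Setting ∂π_I/∂q_I = 0: 261 - 7q_I - (1/2)(q_Z) = 0.
Zephyr's first-order condition: 330 - 3q_Z - (1/2)(q_I) = 0.
Rearranging gives the reaction functions q_I = (261 - (1/2)q_Z)/7 and q_Z = (330 - (1/2)q_I)/3.
Substituting one into the other gives q_I = 29.7831 and q_Z = 105.0361.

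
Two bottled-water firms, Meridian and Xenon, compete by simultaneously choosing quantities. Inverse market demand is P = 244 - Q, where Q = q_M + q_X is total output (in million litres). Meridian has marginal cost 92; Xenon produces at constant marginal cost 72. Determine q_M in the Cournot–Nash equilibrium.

44

Meridian's profit: π_M = (244 - Q)q_M - (92q_M). Setting ∂π_M/∂q_M = 0: 152 - 2q_M - (q_X) = 0.
Xenon's first-order condition: 172 - 2q_X - (q_M) = 0.
Rearranging gives the reaction functions q_M = (152 - q_X)/2 and q_X = (172 - q_M)/2.
Solving the pair: q_M = 44, q_X = 64.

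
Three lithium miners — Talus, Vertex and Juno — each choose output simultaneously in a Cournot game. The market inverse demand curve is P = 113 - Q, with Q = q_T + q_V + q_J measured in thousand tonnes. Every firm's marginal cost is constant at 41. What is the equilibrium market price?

59

A representative firm's profit is π_i = q_i(113 - Q) - 41q_i.
Setting ∂π_i/∂q_i = 0 with rivals' quantities fixed: 72 - 2q_i - Σ_{j≠i} q_j = 0.
By symmetry each firm produces the same amount; substituting Σ_{j≠i} q_j = 2q_i yields q_i = 72/4 = 18.
Total output Q = 54, so price P = 113 - 54 = 59.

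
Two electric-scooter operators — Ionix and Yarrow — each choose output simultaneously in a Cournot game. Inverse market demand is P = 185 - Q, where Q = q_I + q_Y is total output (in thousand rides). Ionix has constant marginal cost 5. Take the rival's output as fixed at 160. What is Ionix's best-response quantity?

With the rival's output fixed at 160, Ionix's profit is π_I = (185 - 160 - q_I)q_I - (5q_I) = (25 - q_I)q_I - (5q_I).
∂π_I/∂q_I = 20 - 2q_I = 0, so q_I = 10.

10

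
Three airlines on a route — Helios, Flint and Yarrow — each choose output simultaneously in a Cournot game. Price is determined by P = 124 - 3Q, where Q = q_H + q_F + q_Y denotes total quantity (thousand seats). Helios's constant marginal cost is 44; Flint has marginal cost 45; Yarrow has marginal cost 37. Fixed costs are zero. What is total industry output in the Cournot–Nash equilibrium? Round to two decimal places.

20.50

Helios's profit: π_H = (124 - 3Q)q_H - (44q_H). Setting ∂π_H/∂q_H = 0: 80 - 6q_H - 3(q_F + q_Y) = 0.
Flint's first-order condition: 79 - 6q_F - 3(q_H + q_Y) = 0.
Yarrow's first-order condition: 87 - 6q_Y - 3(q_H + q_F) = 0.
Adding the 3 conditions: 246 − 6Q − 6Q = 0, i.e. Q = 41/2.
Back-substituting: q_H = (80 − 123/2)/3 = 37/6, q_F = (79 − 123/2)/3 = 35/6, q_Y = (87 − 123/2)/3 = 17/2.
Total output Q = 37/6 + 35/6 + 17/2 = 41/2.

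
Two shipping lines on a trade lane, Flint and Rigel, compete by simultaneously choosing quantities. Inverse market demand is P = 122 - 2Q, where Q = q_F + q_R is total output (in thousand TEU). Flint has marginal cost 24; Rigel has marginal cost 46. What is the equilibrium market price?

64

Flint's profit: π_F = (122 - 2Q)q_F - (24q_F). Setting ∂π_F/∂q_F = 0: 98 - 4q_F - 2(q_R) = 0.
Rigel's profit: π_R = (122 - 2Q)q_R - (46q_R). Setting ∂π_R/∂q_R = 0: 76 - 4q_R - 2(q_F) = 0.
Rearranging gives the reaction functions q_F = (98 - 2q_R)/4 and q_R = (76 - 2q_F)/4.
Substituting one into the other gives q_F = 20 and q_R = 9.
Total output Q = 29, so price P = 122 - 2·29 = 64.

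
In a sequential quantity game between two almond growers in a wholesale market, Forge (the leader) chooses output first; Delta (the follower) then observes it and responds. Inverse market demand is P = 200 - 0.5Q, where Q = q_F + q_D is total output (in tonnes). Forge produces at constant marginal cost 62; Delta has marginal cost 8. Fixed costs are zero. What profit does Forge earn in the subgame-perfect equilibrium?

1764

The follower Delta best-responds to any q_F: π_D = (200 - 0.5Q)q_D - 8q_D.
Follower FOC: 192 - (1/2)q_F - q_D = 0, so q_D(q_F) = (192 - (1/2)q_F).
Forge substitutes q_D(q_F) into its own profit: π_F = q_F(200 - (1/2)q_F - (192 - (1/2)q_F)/2) - 62q_F = (104 - (1/4)q_F)q_F - 62q_F.
Maximising: ∂π_F/∂q_F = 42 - (1/2)q_F = 0, giving q_F = 84.
Then q_D = (192 - (1/2)·84) = 150.
Price P = 200 - (1/2)·234 = 83.
Forge's profit: (83 - 62)·84 = 1764.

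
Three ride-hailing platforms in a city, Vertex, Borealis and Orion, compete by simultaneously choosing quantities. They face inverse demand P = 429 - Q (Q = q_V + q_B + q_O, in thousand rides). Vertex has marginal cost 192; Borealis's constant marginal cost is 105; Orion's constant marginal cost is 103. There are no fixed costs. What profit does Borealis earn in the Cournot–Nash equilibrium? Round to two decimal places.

10455.06

Vertex's profit: π_V = (429 - Q)q_V - (192q_V). Setting ∂π_V/∂q_V = 0: 237 - 2q_V - (q_B + q_O) = 0.
Borealis's profit: π_B = (429 - Q)q_B - (105q_B). Setting ∂π_B/∂q_B = 0: 324 - 2q_B - (q_V + q_O) = 0.
Orion's first-order condition: 326 - 2q_O - (q_V + q_B) = 0.
Summing all 3 equations gives 887 − 4Q = 0, hence Q = 887/4.
Back-substituting: q_V = (237 − 887/4) = 61/4, q_B = (324 − 887/4) = 409/4, q_O = (326 − 887/4) = 417/4.
Price P = 429 - 887/4 = 829/4.
Borealis's profit: (829/4 - 105)·(409/4) = 10455.0625.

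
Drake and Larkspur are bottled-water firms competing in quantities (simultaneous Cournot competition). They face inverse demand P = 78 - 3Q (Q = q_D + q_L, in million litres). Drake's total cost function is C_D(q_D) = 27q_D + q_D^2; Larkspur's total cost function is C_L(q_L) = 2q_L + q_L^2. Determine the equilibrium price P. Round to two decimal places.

Drake's profit: π_D = (78 - 3Q)q_D - (27q_D + q_D²). Setting ∂π_D/∂q_D = 0: 51 - 8q_D - 3(q_L) = 0.
Larkspur's first-order condition: 76 - 8q_L - 3(q_D) = 0.
So q_D = (51 - 3q_L)/8 and q_L = (76 - 3q_D)/8.
Solving the pair: q_D = 36/11, q_L = 91/11.
Total output Q = 127/11, so price P = 78 - 3·(127/11) = 477/11.

43.36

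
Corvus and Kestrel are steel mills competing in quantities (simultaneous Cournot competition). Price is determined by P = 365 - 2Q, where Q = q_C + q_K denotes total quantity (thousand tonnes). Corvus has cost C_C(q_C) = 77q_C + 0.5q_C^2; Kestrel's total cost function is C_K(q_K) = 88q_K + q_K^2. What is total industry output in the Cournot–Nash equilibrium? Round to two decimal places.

Corvus's profit: π_C = (365 - 2Q)q_C - (77q_C + (1/2)q_C²). Setting ∂π_C/∂q_C = 0: 288 - 5q_C - 2(q_K) = 0.
Kestrel's profit: π_K = (365 - 2Q)q_K - (88q_K + q_K²). Setting ∂π_K/∂q_K = 0: 277 - 6q_K - 2(q_C) = 0.
Best responses: q_C = (288 - 2q_K)/5, q_K = (277 - 2q_C)/6.
Solving the pair: q_C = 587/13, q_K = 809/26.
Total output Q = 587/13 + 809/26 = 1983/26.

76.27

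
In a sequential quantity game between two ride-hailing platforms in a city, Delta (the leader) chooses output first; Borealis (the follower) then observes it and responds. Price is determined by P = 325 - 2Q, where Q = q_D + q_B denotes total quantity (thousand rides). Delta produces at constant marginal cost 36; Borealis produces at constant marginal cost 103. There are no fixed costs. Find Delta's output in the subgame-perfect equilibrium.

Solve by backward induction. Given q_D, the follower Borealis maximises π_B = (325 - 2q_D - 2q_B)q_B - 103q_B.
Setting the follower's marginal profit to zero, 222 - 2q_D - 4q_B = 0, i.e. q_B = (222 - 2q_D)/4.
Delta substitutes q_B(q_D) into its own profit: π_D = q_D(325 - 2q_D - (222 - 2q_D)/2) - 36q_D = (214 - q_D)q_D - 36q_D.
Maximising: ∂π_D/∂q_D = 178 - 2q_D = 0, giving q_D = 89.
Then q_B = (222 - 2·89)/4 = 11.

89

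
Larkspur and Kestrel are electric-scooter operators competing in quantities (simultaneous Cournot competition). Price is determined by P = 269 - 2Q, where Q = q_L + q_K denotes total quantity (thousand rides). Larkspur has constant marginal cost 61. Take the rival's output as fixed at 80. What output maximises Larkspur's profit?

12

With the rival's output fixed at 80, Larkspur's profit is π_L = (269 - 2·80 - 2q_L)q_L - (61q_L) = (109 - 2q_L)q_L - (61q_L).
∂π_L/∂q_L = 48 - 4q_L = 0, so q_L = 12.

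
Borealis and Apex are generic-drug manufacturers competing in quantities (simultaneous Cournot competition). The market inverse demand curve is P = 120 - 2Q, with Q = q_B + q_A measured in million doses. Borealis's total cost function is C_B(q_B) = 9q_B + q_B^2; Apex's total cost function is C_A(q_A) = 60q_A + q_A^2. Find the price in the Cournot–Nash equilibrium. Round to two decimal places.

77.25

Borealis's profit: π_B = (120 - 2Q)q_B - (9q_B + q_B²). Setting ∂π_B/∂q_B = 0: 111 - 6q_B - 2(q_A) = 0.
Apex's profit: π_A = (120 - 2Q)q_A - (60q_A + q_A²). Setting ∂π_A/∂q_A = 0: 60 - 6q_A - 2(q_B) = 0.
Rearranging gives the reaction functions q_B = (111 - 2q_A)/6 and q_A = (60 - 2q_B)/6.
Substituting one into the other gives q_B = 273/16 and q_A = 69/16.
Total output Q = 171/8, so price P = 120 - 2·(171/8) = 309/4.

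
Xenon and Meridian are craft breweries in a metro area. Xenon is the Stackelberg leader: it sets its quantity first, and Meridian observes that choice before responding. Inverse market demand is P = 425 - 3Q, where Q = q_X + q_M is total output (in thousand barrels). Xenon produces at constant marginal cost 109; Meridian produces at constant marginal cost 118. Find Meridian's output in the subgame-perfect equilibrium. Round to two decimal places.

24.08

Solve by backward induction. Given q_X, the follower Meridian maximises π_M = (425 - 3q_X - 3q_M)q_M - 118q_M.
Setting the follower's marginal profit to zero, 307 - 3q_X - 6q_M = 0, i.e. q_M = (307 - 3q_X)/6.
The leader anticipates this reaction. Substituting into P = 425 - 3Q gives P = 543/2 - (3/2)q_X, so π_X = (543/2 - (3/2)q_X)q_X - 109q_X.
Maximising: ∂π_X/∂q_X = 325/2 - 3q_X = 0, giving q_X = 325/6.
Then q_M = (307 - 3·(325/6))/6 = 289/12.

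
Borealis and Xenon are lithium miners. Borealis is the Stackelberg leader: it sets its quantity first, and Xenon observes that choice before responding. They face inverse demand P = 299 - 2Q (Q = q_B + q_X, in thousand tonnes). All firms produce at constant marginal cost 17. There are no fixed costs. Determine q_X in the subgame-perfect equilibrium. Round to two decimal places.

The follower Xenon best-responds to any q_B: π_X = (299 - 2Q)q_X - 17q_X.
Setting the follower's marginal profit to zero, 282 - 2q_B - 4q_X = 0, i.e. q_X = (282 - 2q_B)/4.
Borealis substitutes q_X(q_B) into its own profit: π_B = q_B(299 - 2q_B - (282 - 2q_B)/2) - 17q_B = (158 - q_B)q_B - 17q_B.
The leader's first-order condition 141 - 2q_B = 0 yields q_B = 141/2.
Then q_X = (282 - 2·(141/2))/4 = 141/4.

35.25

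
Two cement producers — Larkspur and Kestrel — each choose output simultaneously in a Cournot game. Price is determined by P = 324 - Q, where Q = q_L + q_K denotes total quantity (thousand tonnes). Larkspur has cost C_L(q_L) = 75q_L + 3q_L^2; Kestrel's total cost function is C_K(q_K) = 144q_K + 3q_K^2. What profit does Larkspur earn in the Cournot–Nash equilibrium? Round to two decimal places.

3308.99

Larkspur's profit: π_L = (324 - Q)q_L - (75q_L + 3q_L²). Setting ∂π_L/∂q_L = 0: 249 - 8q_L - (q_K) = 0.
Kestrel's first-order condition: 180 - 8q_K - (q_L) = 0.
Best responses: q_L = (249 - q_K)/8, q_K = (180 - q_L)/8.
Solving the pair: q_L = 604/21, q_K = 397/21.
Price P = 324 - 143/3 = 829/3.
Larkspur's profit: (829/3)·(604/21) - 75·(604/21) - 3(604/21)² = 3308.9887.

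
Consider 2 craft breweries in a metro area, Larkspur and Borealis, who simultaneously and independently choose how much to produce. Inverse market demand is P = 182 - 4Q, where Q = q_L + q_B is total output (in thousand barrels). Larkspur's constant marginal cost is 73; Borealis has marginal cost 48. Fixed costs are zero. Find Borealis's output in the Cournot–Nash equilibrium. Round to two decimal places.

Larkspur's profit: π_L = (182 - 4Q)q_L - (73q_L). Setting ∂π_L/∂q_L = 0: 109 - 8q_L - 4(q_B) = 0.
Borealis's profit: π_B = (182 - 4Q)q_B - (48q_B). Setting ∂π_B/∂q_B = 0: 134 - 8q_B - 4(q_L) = 0.
Rearranging gives the reaction functions q_L = (109 - 4q_B)/8 and q_B = (134 - 4q_L)/8.
Solving the pair: q_L = 7, q_B = 53/4.

13.25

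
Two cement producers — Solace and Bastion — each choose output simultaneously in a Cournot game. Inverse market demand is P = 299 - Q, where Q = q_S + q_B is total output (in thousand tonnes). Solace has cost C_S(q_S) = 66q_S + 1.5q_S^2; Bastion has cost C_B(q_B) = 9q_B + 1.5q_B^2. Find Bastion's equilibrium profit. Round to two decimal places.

6428.34

Solace's profit: π_S = (299 - Q)q_S - (66q_S + (3/2)q_S²). Setting ∂π_S/∂q_S = 0: 233 - 5q_S - (q_B) = 0.
Bastion's first-order condition: 290 - 5q_B - (q_S) = 0.
Rearranging gives the reaction functions q_S = (233 - q_B)/5 and q_B = (290 - q_S)/5.
Substituting one into the other gives q_S = 875/24 and q_B = 1217/24.
Price P = 299 - 523/6 = 1271/6.
Bastion's profit: (1271/6)·(1217/24) - 9·(1217/24) - (3/2)(1217/24)² = 6428.3377.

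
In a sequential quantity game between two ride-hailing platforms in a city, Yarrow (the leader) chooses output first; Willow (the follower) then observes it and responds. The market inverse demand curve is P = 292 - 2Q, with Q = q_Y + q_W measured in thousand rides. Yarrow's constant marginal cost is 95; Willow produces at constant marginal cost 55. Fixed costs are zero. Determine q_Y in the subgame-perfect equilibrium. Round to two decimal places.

39.25

The follower Willow best-responds to any q_Y: π_W = (292 - 2Q)q_W - 55q_W.
Follower FOC: 237 - 2q_Y - 4q_W = 0, so q_W(q_Y) = (237 - 2q_Y)/4.
The leader anticipates this reaction. Substituting into P = 292 - 2Q gives P = 347/2 - q_Y, so π_Y = (347/2 - q_Y)q_Y - 95q_Y.
Leader FOC: 157/2 - 2q_Y = 0, so q_Y = 157/4.
Then q_W = (237 - 2·(157/4))/4 = 317/8.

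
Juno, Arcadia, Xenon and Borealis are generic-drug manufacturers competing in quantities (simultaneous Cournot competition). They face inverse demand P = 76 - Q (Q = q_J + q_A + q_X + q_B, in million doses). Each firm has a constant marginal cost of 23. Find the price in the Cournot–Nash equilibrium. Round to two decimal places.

A representative firm's profit is π_i = q_i(76 - Q) - 23q_i.
First-order condition (treating rivals' output as given): 53 - 2q_i - Σ_{j≠i} q_j = 0.
By symmetry each firm produces the same amount; substituting Σ_{j≠i} q_j = 3q_i yields q_i = 53/5.
Total output Q = 212/5, so price P = 76 - 212/5 = 168/5.

33.60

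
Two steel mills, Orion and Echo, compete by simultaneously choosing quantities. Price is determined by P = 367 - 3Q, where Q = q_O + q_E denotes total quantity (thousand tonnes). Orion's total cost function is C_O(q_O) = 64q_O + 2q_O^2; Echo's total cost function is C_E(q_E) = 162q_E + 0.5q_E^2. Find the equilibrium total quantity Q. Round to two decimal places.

43.39

Orion's profit: π_O = (367 - 3Q)q_O - (64q_O + 2q_O²). Setting ∂π_O/∂q_O = 0: 303 - 10q_O - 3(q_E) = 0.
Echo's first-order condition: 205 - 7q_E - 3(q_O) = 0.
Best responses: q_O = (303 - 3q_E)/10, q_E = (205 - 3q_O)/7.
Solving the pair: q_O = 1506/61, q_E = 1141/61.
Total output Q = 1506/61 + 1141/61 = 43.3934.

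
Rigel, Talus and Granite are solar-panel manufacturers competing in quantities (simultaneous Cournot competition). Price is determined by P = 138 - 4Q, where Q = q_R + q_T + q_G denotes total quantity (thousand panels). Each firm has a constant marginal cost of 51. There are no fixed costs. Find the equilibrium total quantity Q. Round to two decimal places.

A representative firm's profit is π_i = q_i(138 - 4Q) - 51q_i.
Setting ∂π_i/∂q_i = 0 with rivals' quantities fixed: 87 - 8q_i - 4·Σ_{j≠i} q_j = 0.
With identical firms every q_j equals q_i, so Σ_{j≠i} q_j = 2q_i and 87 = 16q_i, giving q_i = 87/16.
Total output Q = 87/16 + 87/16 + 87/16 = 261/16.

16.31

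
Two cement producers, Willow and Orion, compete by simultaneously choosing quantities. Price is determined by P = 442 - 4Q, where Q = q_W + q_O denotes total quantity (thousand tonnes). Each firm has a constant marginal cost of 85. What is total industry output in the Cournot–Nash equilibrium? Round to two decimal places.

59.50

Each firm earns π_i = (442 - 4Q)q_i - 85q_i.
Setting ∂π_i/∂q_i = 0 with rivals' quantities fixed: 357 - 8q_i - 4q_j = 0.
By symmetry each firm produces the same amount; substituting q_j = q_i yields q_i = 357/12 = 119/4.
Total output Q = 119/4 + 119/4 = 119/2.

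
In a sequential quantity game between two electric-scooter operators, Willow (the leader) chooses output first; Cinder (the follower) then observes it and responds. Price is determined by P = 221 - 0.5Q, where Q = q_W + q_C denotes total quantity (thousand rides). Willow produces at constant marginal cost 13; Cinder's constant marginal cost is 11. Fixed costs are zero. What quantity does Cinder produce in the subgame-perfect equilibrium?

Solve by backward induction. Given q_W, the follower Cinder maximises π_C = (221 - (1/2)q_W - (1/2)q_C)q_C - 11q_C.
∂π_C/∂q_C = 210 - (1/2)q_W - q_C = 0 gives the reaction function q_C = (210 - (1/2)q_W).
The leader anticipates this reaction. Substituting into P = 221 - 0.5Q gives P = 116 - (1/4)q_W, so π_W = (116 - (1/4)q_W)q_W - 13q_W.
The leader's first-order condition 103 - (1/2)q_W = 0 yields q_W = 206.
Then q_C = (210 - (1/2)·206) = 107.

107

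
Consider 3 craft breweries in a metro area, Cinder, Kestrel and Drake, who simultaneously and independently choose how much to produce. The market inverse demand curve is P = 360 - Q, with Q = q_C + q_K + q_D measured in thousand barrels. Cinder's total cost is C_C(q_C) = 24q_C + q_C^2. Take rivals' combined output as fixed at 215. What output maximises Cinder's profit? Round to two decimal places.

30.25

With rivals' combined output fixed at 215, Cinder's profit is π_C = (360 - 215 - q_C)q_C - (24q_C + q_C²) = (145 - q_C)q_C - (24q_C + q_C²).
∂π_C/∂q_C = 121 - 4q_C = 0, so q_C = 121/4.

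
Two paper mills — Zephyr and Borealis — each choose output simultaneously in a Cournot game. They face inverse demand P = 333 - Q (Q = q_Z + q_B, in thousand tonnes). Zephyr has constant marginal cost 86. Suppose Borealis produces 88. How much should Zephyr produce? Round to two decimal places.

With the rival's output fixed at 88, Zephyr's profit is π_Z = (333 - 88 - q_Z)q_Z - (86q_Z) = (245 - q_Z)q_Z - (86q_Z).
∂π_Z/∂q_Z = 159 - 2q_Z = 0, so q_Z = 159/2.

79.50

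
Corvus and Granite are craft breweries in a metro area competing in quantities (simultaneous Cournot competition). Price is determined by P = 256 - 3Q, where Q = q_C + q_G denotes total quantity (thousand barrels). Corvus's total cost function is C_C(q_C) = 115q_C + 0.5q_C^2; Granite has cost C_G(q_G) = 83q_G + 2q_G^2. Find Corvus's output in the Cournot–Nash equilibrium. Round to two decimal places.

Corvus's profit: π_C = (256 - 3Q)q_C - (115q_C + (1/2)q_C²). Setting ∂π_C/∂q_C = 0: 141 - 7q_C - 3(q_G) = 0.
Granite's first-order condition: 173 - 10q_G - 3(q_C) = 0.
Best responses: q_C = (141 - 3q_G)/7, q_G = (173 - 3q_C)/10.
Substituting one into the other gives q_C = 891/61 and q_G = 788/61.

14.61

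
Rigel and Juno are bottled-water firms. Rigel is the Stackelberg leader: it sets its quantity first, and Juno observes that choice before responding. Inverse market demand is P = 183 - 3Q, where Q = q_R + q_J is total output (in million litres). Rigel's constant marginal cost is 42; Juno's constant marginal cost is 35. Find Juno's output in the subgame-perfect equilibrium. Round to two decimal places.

The follower Juno best-responds to any q_R: π_J = (183 - 3Q)q_J - 35q_J.
Follower FOC: 148 - 3q_R - 6q_J = 0, so q_J(q_R) = (148 - 3q_R)/6.
Rigel substitutes q_J(q_R) into its own profit: π_R = q_R(183 - 3q_R - (148 - 3q_R)/2) - 42q_R = (109 - (3/2)q_R)q_R - 42q_R.
Leader FOC: 67 - 3q_R = 0, so q_R = 67/3.
Then q_J = (148 - 3·(67/3))/6 = 27/2.

13.50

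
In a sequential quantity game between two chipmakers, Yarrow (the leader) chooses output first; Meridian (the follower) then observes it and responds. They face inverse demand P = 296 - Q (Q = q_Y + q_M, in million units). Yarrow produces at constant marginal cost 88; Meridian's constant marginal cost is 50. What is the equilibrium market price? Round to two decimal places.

The follower Meridian best-responds to any q_Y: π_M = (296 - Q)q_M - 50q_M.
Setting the follower's marginal profit to zero, 246 - q_Y - 2q_M = 0, i.e. q_M = (246 - q_Y)/2.
The leader anticipates this reaction. Substituting into P = 296 - Q gives P = 173 - (1/2)q_Y, so π_Y = (173 - (1/2)q_Y)q_Y - 88q_Y.
Leader FOC: 85 - q_Y = 0, so q_Y = 85.
Then q_M = (246 - 85)/2 = 161/2.
Total output Q = 331/2, so price P = 296 - 331/2 = 261/2.

130.50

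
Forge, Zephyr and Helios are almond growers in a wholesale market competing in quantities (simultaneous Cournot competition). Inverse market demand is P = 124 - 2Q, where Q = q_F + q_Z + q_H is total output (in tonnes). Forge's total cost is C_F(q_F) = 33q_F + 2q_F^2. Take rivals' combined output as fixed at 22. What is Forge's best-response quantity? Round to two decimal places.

With rivals' combined output fixed at 22, Forge's profit is π_F = (124 - 2·22 - 2q_F)q_F - (33q_F + 2q_F²) = (80 - 2q_F)q_F - (33q_F + 2q_F²).
∂π_F/∂q_F = 47 - 8q_F = 0, so q_F = 47/8.

5.88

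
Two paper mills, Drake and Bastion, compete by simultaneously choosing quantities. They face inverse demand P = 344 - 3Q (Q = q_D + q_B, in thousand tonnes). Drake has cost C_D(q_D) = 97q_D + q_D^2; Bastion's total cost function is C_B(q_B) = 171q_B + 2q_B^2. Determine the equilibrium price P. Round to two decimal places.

234.39

Drake's profit: π_D = (344 - 3Q)q_D - (97q_D + q_D²). Setting ∂π_D/∂q_D = 0: 247 - 8q_D - 3(q_B) = 0.
Bastion's first-order condition: 173 - 10q_B - 3(q_D) = 0.
Best responses: q_D = (247 - 3q_B)/8, q_B = (173 - 3q_D)/10.
Solving the pair: q_D = 1951/71, q_B = 643/71.
Total output Q = 36.5352, so price P = 344 - 3·36.5352 = 234.3944.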